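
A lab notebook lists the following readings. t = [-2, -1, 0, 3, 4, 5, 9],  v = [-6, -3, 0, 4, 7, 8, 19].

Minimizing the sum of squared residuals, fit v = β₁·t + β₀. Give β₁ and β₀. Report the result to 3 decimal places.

β₁ = 2.134, β₀ = -1.344

Sums needed: Σt·t = 136, Σt = 18, Σ1 = 7.
Right-hand side: Σt·v = 266, Σv = 29.
XᵀX·[β₁, β₀]ᵀ = Xᵀv becomes [[136, 18]; [18, 7]]·[β₁, β₀]ᵀ = [266, 29]ᵀ.
det = 136·7 − 18² = 628.
β₁ = (266·7 − 18·29)/628 = 335/157; β₀ = (136·29 − 18·266)/628 = -211/157.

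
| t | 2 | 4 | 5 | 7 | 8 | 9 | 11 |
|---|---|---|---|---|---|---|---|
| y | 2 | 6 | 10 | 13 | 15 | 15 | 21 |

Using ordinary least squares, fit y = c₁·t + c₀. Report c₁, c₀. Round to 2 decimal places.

c₁ = 2.01, c₀ = -1.51

From the data, Σt·t = 360, Σt = 46, Σ1 = 7.
For Aᵀy: Σt·y = 655, Σy = 82.
So AᵀA·[c₁, c₀]ᵀ = Aᵀy: [[360, 46]; [46, 7]]·[c₁, c₀]ᵀ = [655, 82]ᵀ.
Eliminating c₀: 7·(row 1) − 46·(row 2) gives 404·c₁ = 7·655 − 46·82 = 813, so c₁ = 813/404.
Then c₀ = (82 − 46·(813/404))/7 = -305/202.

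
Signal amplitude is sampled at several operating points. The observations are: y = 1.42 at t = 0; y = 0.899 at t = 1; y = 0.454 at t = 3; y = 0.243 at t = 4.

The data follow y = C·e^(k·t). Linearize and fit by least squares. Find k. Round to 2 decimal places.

Linearized form: ln y = k·t + ln C. From the 4 transformed points,
Σt = 8.0000, Σ(t)² = 26.0000, Σln y = -1.9602, Σt·ln y = -8.1342.
Equations: 26.0000·k + 8.0000·ln C = -8.1342;  8.0000·k + 4·ln C = -1.9602.
Slope k = (n·Σt·ln y − Σt·Σln y)/(n·Σ(t)² − (Σt)²) = (4·-8.1342 − 8.0000·-1.9602)/40.0000 = -0.42139; ln C = (Σln y − k·Σt)/n = 0.35274.

k = -0.42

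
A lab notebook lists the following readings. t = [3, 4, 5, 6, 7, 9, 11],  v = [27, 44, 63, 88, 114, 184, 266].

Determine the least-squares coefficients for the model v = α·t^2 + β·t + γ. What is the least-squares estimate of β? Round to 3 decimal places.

The normal system AᵀA·[α, β, γ]ᵀ = Aᵀv is [[25861, 2835, 337]; [2835, 337, 45]; [337, 45, 7]]·[α, β, γ]ᵀ = [58366, 6480, 786]ᵀ.
Solving the 3×3 system (Gaussian elimination) gives α = 44140/22449, β = 17655/7483, γ = 55187/22449.

β = 2.359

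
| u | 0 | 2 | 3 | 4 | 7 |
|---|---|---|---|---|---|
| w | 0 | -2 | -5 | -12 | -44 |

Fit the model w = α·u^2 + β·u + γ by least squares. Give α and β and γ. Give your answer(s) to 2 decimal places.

Sums needed: Σu^2·u^2 = 2754, Σu^2·u = 442, Σu^2 = 78, Σu·u = 78, Σu = 16, Σ1 = 5.
For Aᵀw: Σu^2·w = -2401, Σu·w = -375, Σw = -63.
AᵀA·[α, β, γ]ᵀ = Aᵀw becomes [[2754, 442, 78]; [442, 78, 16]; [78, 16, 5]]·[α, β, γ]ᵀ = [-2401, -375, -63]ᵀ.
Row-reducing yields α = -5807/5224, β = 7889/5224, γ = -239/2612.

α = -1.11, β = 1.51, γ = -0.09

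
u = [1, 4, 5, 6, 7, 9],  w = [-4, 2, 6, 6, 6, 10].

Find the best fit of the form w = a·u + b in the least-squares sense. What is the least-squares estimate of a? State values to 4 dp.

a = 1.6964

With design matrix X, XᵀX = [[208, 32]; [32, 6]] and Xᵀw = [202, 26]ᵀ.
Eliminating b: 6·(row 1) − 32·(row 2) gives 224·a = 6·202 − 32·26 = 380, so a = 95/56.
Then b = (26 − 32·(95/56))/6 = -33/7.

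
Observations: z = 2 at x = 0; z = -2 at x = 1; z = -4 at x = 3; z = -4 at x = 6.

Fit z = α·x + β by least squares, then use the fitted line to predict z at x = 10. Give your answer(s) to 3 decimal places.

Forming AᵀA = [[46, 10]; [10, 4]] and Aᵀz = [-38, -8]ᵀ gives AᵀA·[α, β]ᵀ = Aᵀz.
Δ = 46·4 − 10² = 84.
α = ((-38)·4 − 10·(-8))/84 = -6/7; β = (46·(-8) − 10·(-38))/84 = 1/7.
At x = 10: ẑ = (-6/7)·(10) + (1/7)·(1) = -59/7.

ẑ = -8.429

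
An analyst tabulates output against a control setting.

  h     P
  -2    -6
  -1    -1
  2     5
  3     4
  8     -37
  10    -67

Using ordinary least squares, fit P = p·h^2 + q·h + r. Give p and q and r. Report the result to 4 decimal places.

p = -1.0016, q = 2.9640, r = 3.5027

Entries of MᵀM: Σh^2·h^2 = 14210, Σh^2·h = 1538, Σh^2 = 182, Σh·h = 182, Σh = 20, Σ1 = 6.
Moment sums: Σh^2·P = -9037, Σh·P = -931, ΣP = -102.
Row-reducing yields p = -33752/33697, q = 199759/67394, r = 118030/33697.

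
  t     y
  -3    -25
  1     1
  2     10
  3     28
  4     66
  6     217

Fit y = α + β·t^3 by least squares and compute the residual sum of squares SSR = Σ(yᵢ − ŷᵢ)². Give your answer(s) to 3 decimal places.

SSR = 3.262

Forming AᵀA = [[6, 289]; [289, 52275]] and Aᵀy = [297, 52608]ᵀ gives AᵀA·[α, β]ᵀ = Aᵀy.
Eliminating β: 52275·(row 1) − 289·(row 2) gives 230129·α = 52275·297 − 289·52608 = 321963, so α = 18939/13537.
Then β = (52608 − 289·(18939/13537))/52275 = 229815/230129.
Residuals: 129817/230129, -321649/230129, 140807/230129, -83356/230129, 158391/230129, -24010/230129; SSR = 750664/230129.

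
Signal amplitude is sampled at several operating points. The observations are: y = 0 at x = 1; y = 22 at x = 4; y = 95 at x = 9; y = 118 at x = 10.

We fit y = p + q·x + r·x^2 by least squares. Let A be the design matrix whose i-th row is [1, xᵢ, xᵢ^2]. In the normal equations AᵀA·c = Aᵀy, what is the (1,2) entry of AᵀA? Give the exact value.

Row 1 ↔ basis 1, column 2 ↔ basis x, so (AᵀA)_{1,2} = Σᵢ x = (1)·(1) + (1)·(4) + (1)·(9) + (1)·(10) = 24.

24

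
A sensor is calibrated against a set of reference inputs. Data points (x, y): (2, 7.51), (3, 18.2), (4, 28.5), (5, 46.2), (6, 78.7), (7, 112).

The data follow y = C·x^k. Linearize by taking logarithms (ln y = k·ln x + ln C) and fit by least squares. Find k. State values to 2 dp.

Linearized form: ln y = k·ln x + ln C. From the 6 transformed points,
Σln x = 8.5252, Σ(ln x)² = 13.1965, Σln y = 21.1847, Σln x·ln y = 32.4019.
Equations: 13.1965·k + 8.5252·ln C = 32.4019;  8.5252·k + 6·ln C = 21.1847.
Δ = 13.1965·6 − (8.5252)² = 6.5005; k = (32.4019·6 − 8.5252·21.1847)/6.5005 = 2.12428, ln C = (13.1965·21.1847 − 8.5252·32.4019)/6.5005 = 0.51248.

k = 2.12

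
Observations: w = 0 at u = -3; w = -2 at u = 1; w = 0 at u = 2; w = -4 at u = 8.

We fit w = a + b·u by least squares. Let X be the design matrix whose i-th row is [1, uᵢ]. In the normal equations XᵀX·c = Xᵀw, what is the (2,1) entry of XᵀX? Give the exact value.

8

Row 2 ↔ basis u, column 1 ↔ basis 1, so (XᵀX)_{2,1} = Σᵢ u = (-3)·(1) + (1)·(1) + (2)·(1) + (8)·(1) = 8.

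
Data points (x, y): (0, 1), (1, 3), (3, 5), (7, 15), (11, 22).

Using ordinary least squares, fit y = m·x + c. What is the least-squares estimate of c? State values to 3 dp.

Forming MᵀM = [[180, 22]; [22, 5]] and Mᵀy = [365, 46]ᵀ gives MᵀM·[m, c]ᵀ = Mᵀy.
Δ = 180·5 − 22² = 416.
m = (365·5 − 22·46)/416 = 813/416; c = (180·46 − 22·365)/416 = 125/208.

c = 0.601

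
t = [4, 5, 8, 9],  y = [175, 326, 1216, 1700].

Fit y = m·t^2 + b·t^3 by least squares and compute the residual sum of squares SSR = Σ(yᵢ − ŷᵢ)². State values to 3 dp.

SSR = 2.234

The normal system MᵀM·[m, b]ᵀ = Mᵀy is [[11538, 95966]; [95966, 813306]]·[m, b]ᵀ = [226474, 1913842]ᵀ.
Determinant 11538·813306 − 95966² = 174451472.
m = (226474·813306 − 95966·1913842)/174451472 = 5085593/1677418; b = (11538·1913842 − 95966·226474)/174451472 = 43513139/21806434.
Residuals: -13259145/10903217, 8468692/10903217, 3341600/10903217, -2634980/10903217; SSR = 24362817/10903217.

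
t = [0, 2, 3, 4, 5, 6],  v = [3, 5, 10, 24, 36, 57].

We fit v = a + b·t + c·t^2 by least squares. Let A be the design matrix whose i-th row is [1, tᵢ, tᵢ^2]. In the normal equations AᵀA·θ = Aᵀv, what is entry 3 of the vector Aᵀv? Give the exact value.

3446

Entry 3 ↔ basis t^2, so (Aᵀv)_{3} = Σᵢ (t^2)·vᵢ = (0)·(3) + (4)·(5) + (9)·(10) + (16)·(24) + (25)·(36) + (36)·(57) = 3446.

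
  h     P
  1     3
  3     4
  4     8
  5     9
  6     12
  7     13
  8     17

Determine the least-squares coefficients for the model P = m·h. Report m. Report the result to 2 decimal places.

m = 1.96

Setting ∂/∂m … = 0 gives: 200·m = 391.
(Σh·h = 200, Σh·P = 391.)
Hence m = 391 / 200 ≈ 1.955.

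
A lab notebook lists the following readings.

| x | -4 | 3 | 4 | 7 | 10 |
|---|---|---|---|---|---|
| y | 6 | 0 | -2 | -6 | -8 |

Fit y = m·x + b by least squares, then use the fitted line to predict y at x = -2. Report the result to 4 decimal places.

With design matrix M, MᵀM = [[190, 20]; [20, 5]] and Mᵀy = [-154, -10]ᵀ.
Eliminating b: 5·(row 1) − 20·(row 2) gives 550·m = 5·(-154) − 20·(-10) = -570, so m = -57/55.
Then b = ((-10) − 20·(-57/55))/5 = 118/55.
At x = -2: ŷ = (-57/55)·(-2) + (118/55)·(1) = 232/55.

ŷ = 4.2182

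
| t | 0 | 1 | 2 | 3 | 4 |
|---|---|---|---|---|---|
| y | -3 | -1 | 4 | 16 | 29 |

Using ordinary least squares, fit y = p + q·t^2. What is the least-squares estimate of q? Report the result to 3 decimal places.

q = 2.029

Setting ∂/∂p … = 0 gives: 5·p + 30·q = 45;  30·p + 354·q = 623.
(Σ1 = 5, Σt^2 = 30, Σt^2·t^2 = 354, Σy = 45, Σt^2·y = 623.)
Eliminating q: 354·(row 1) − 30·(row 2) gives 870·p = 354·45 − 30·623 = -2760, so p = -92/29.
Then q = (623 − 30·(-92/29))/354 = 353/174.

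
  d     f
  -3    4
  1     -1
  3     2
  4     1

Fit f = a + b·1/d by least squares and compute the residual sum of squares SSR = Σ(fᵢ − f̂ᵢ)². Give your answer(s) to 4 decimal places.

Normal-equation sums: Σ1 = 4, Σ1/d = 5/4, Σ1/d·1/d = 185/144.
And Σf = 6, Σ1/d·f = -17/12.
So MᵀM·[a, b]ᵀ = Mᵀf: [[4, 5/4]; [5/4, 185/144]]·[a, b]ᵀ = [6, -17/12]ᵀ.
Determinant 4·(185/144) − (5/4)² = 515/144.
a = (6·(185/144) − (5/4)·(-17/12))/(515/144) = 273/103; b = (4·(-17/12) − (5/4)·6)/(515/144) = -1896/515.
Residuals: 63/515, 16/515, 297/515, -376/515; SSR = 454/515.

SSR = 0.8816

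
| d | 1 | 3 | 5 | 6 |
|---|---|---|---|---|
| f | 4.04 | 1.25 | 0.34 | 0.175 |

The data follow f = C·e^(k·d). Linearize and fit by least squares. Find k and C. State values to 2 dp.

k = -0.63, C = 7.83

Linearized form: ln f = k·d + ln C. From the 4 transformed points,
Sums: Σd = 15.0000, Σ(d)² = 71.0000, Σln f = -1.2024, Σd·ln f = -13.7862.
Normal system: [[71.0000, 15.0000]; [15.0000, 4]]·[k, ln C]ᵀ = [-13.7862, -1.2024]ᵀ.
Slope k = (n·Σd·ln f − Σd·Σln f)/(n·Σ(d)² − (Σd)²) = (4·-13.7862 − 15.0000·-1.2024)/59.0000 = -0.62896; ln C = (Σln f − k·Σd)/n = 2.05802, so C = exp(2.05802) = 7.83044.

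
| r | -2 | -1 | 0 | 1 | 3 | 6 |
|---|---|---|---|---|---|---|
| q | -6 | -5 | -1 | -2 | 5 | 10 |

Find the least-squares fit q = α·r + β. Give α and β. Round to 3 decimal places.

α = 2.074, β = -2.253

Normal-equation sums: Σr·r = 51, Σr = 7, Σ1 = 6.
For Mᵀq: Σr·q = 90, Σq = 1.
Normal equations: [[51, 7]; [7, 6]]·[α, β]ᵀ = [90, 1]ᵀ.
Δ = 51·6 − 7² = 257.
α = (90·6 − 7·1)/257 = 533/257; β = (51·1 − 7·90)/257 = -579/257.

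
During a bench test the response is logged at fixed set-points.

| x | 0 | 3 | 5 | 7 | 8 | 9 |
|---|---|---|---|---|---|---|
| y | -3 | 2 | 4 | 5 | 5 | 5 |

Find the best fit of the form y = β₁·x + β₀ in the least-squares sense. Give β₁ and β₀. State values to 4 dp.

Sums needed: Σx·x = 228, Σx = 32, Σ1 = 6.
Moment sums: Σx·y = 146, Σy = 18.
So AᵀA·[β₁, β₀]ᵀ = Aᵀy: [[228, 32]; [32, 6]]·[β₁, β₀]ᵀ = [146, 18]ᵀ.
Determinant 228·6 − 32² = 344.
β₁ = (146·6 − 32·18)/344 = 75/86; β₀ = (228·18 − 32·146)/344 = -71/43.

β₁ = 0.8721, β₀ = -1.6512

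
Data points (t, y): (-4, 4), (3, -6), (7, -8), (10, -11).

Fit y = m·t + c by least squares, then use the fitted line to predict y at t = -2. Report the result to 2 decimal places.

ŷ = 1.08

Setting ∂/∂m … = 0 gives: 174·m + 16·c = -200;  16·m + 4·c = -21.
(Σt·t = 174, Σt = 16, Σ1 = 4, Σt·y = -200, Σy = -21.)
det = 174·4 − 16² = 440.
m = ((-200)·4 − 16·(-21))/440 = -58/55; c = (174·(-21) − 16·(-200))/440 = -227/220.
At t = -2: ŷ = (-58/55)·(-2) + (-227/220)·(1) = 237/220.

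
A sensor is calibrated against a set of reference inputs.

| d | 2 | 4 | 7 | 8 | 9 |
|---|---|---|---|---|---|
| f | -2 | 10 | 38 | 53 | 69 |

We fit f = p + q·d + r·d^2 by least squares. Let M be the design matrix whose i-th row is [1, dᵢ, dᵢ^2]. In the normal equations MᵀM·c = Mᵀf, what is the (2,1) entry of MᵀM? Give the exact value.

30

Row 2 ↔ basis d, column 1 ↔ basis 1, so (MᵀM)_{2,1} = Σᵢ d = (2)·(1) + (4)·(1) + (7)·(1) + (8)·(1) + (9)·(1) = 30.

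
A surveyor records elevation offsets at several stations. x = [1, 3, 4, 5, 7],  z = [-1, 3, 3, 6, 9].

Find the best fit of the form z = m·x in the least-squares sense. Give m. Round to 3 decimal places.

Normal-equation sums: Σx·x = 100.
And Σx·z = 113.
m = 113/100 = 1.13.

m = 1.130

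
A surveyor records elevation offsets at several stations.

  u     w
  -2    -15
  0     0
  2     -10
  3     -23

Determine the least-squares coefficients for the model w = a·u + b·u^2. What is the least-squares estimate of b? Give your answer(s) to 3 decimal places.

Compute the Gram sums: Σu·u = 17, Σu·u^2 = 27, Σu^2·u^2 = 113.
For Aᵀw: Σu·w = -59, Σu^2·w = -307.
Determinant 17·113 − 27² = 1192.
a = ((-59)·113 − 27·(-307))/1192 = 811/596; b = (17·(-307) − 27·(-59))/1192 = -1813/596.

b = -3.042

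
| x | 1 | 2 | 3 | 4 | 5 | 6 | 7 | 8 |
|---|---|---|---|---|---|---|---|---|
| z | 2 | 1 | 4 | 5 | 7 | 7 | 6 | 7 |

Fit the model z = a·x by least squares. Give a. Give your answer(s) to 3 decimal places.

a = 1.034

The normal system MᵀM·[a]ᵀ = Mᵀz is [[204]]·[a]ᵀ = [211]ᵀ.
Hence a = 211 / 204 ≈ 1.03431.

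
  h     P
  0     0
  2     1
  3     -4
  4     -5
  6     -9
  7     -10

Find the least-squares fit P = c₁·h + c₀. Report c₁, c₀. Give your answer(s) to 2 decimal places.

c₁ = -1.65, c₀ = 1.55

Setting ∂/∂c₁ … = 0 gives: 114·c₁ + 22·c₀ = -154;  22·c₁ + 6·c₀ = -27.
(Σh·h = 114, Σh = 22, Σ1 = 6, Σh·P = -154, ΣP = -27.)
Δ = 114·6 − 22² = 200.
c₁ = ((-154)·6 − 22·(-27))/200 = -33/20; c₀ = (114·(-27) − 22·(-154))/200 = 31/20.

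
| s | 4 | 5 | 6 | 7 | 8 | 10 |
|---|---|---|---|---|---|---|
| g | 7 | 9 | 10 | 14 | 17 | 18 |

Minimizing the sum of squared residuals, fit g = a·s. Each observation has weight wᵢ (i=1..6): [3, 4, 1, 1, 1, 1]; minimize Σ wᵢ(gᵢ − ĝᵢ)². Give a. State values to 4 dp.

Setting ∂/∂a … = 0 gives: 397·a = 738.
Hence a = 738 / 397 ≈ 1.85894.

a = 1.8589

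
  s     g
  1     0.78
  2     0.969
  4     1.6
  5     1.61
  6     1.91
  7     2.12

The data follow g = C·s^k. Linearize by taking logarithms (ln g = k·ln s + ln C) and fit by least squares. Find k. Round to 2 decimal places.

Let Y = ln g. Fitting Y = k·ln s + ln C by least squares:
Σln s = 7.4265, Σ(ln s)² = 11.9895, Σln g = 2.0648, Σln s·ln g = 4.0178.
Equations: 11.9895·k + 7.4265·ln C = 4.0178;  7.4265·k + 6·ln C = 2.0648.
Slope k = (n·Σln s·ln g − Σln s·Σln g)/(n·Σ(ln s)² − (Σln s)²) = (6·4.0178 − 7.4265·2.0648)/16.7835 = 0.52270; ln C = (Σln g − k·Σln s)/n = -0.30284.

k = 0.52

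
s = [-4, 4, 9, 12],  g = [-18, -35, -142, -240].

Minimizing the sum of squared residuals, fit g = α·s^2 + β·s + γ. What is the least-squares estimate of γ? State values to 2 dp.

Normal-equation sums: Σs^2·s^2 = 27809, Σs^2·s = 2457, Σs^2 = 257, Σs·s = 257, Σs = 21, Σ1 = 4.
And Σs^2·g = -46910, Σs·g = -4226, Σg = -435.
Normal equations: [[27809, 2457, 257]; [2457, 257, 21]; [257, 21, 4]]·[α, β, γ]ᵀ = [-46910, -4226, -435]ᵀ.
Inverting the 3×3 Gram matrix, [α, β, γ]ᵀ = [-157759/107672, -234197/107672, -85945/26918]ᵀ.

γ = -3.19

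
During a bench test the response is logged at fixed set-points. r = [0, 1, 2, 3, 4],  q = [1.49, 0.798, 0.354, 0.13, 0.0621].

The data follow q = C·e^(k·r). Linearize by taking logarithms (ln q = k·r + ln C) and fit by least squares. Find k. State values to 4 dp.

k = -0.8170

With ln qᵢ as the transformed response and rᵢ as the regressor:
XᵀX = [[30.0000, 10.0000]; [10.0000, 5]], rhs = [-19.5393, -5.6846]ᵀ  (here Σr = 10.0000, Σ(r)² = 30.0000, Σln q = -5.6846, Σr·ln q = -19.5393).
Slope k = (n·Σr·ln q − Σr·Σln q)/(n·Σ(r)² − (Σr)²) = (5·-19.5393 − 10.0000·-5.6846)/50.0000 = -0.81701; ln C = (Σln q − k·Σr)/n = 0.49712.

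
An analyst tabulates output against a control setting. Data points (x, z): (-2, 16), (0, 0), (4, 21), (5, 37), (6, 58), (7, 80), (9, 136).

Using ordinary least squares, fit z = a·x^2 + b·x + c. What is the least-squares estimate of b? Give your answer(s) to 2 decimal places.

b = -2.80

With design matrix A, AᵀA = [[11155, 1469, 211]; [1469, 211, 29]; [211, 29, 7]] and Aᵀz = [18349, 2369, 348]ᵀ.
Solving the 3×3 system (Gaussian elimination) gives a = 47387/23856, b = -22259/7952, c = 8563/5964.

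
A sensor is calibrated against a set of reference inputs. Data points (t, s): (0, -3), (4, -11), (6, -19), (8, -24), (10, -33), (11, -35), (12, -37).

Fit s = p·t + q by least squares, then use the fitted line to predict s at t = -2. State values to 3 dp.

ŝ = 4.751

XᵀX·[p, q]ᵀ = Xᵀs reads: 481·p + 51·q = -1509;  51·p + 7·q = -162.
(Σt·t = 481, Σt = 51, Σ1 = 7, Σt·s = -1509, Σs = -162.)
Δ = 481·7 − 51² = 766.
p = ((-1509)·7 − 51·(-162))/766 = -2301/766; q = (481·(-162) − 51·(-1509))/766 = -963/766.
At t = -2: ŝ = (-2301/766)·(-2) + (-963/766)·(1) = 3639/766.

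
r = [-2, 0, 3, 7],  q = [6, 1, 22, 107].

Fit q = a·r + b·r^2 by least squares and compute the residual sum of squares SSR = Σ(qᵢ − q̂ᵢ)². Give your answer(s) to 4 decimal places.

Forming XᵀX = [[62, 362]; [362, 2498]] and Xᵀq = [803, 5465]ᵀ gives XᵀX·[a, b]ᵀ = Xᵀq.
Eliminating b: 2498·(row 1) − 362·(row 2) gives 23832·a = 2498·803 − 362·5465 = 27564, so a = 2297/1986.
Then b = (5465 − 362·(2297/1986))/2498 = 2006/993.
Residuals: 77/331, 1, 231/662, -55/662; SSR = 783/662.

SSR = 1.1828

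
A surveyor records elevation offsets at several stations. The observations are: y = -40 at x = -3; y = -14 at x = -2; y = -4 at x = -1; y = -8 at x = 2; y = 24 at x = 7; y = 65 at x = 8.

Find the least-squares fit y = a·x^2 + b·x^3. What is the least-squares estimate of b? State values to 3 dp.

b = 0.494

Sums needed: Σx^2·x^2 = 6611, Σx^2·x^3 = 49331, Σx^3·x^3 = 380651.
Moment sums: Σx^2·y = 4884, Σx^3·y = 42644.
Normal equations: [[6611, 49331]; [49331, 380651]]·[a, b]ᵀ = [4884, 42644]ᵀ.
Δ = 6611·380651 − 49331² = 82936200.
a = (4884·380651 − 49331·42644)/82936200 = -6114292/2073405; b = (6611·42644 − 49331·4884)/82936200 = 1024672/2073405.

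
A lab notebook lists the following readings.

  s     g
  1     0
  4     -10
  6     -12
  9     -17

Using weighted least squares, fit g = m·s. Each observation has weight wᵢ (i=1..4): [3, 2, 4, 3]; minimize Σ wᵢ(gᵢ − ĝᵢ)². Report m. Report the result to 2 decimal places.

Entries of AᵀWA: Σwᵢ·s·s = 422.
Moment sums: Σwᵢ·s·g = -827.
Hence m = -827 / 422 ≈ -1.95972.

m = -1.96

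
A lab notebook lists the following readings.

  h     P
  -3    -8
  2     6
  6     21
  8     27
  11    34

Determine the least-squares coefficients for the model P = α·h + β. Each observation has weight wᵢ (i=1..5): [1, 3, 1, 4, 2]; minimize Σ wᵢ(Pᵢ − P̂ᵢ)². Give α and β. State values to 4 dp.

α = 3.1540, β = 0.7542

Setting ∂/∂α … = 0 gives: 555·α + 63·β = 1798;  63·α + 11·β = 207.
(Σwᵢ·h·h = 555, Σwᵢ·h = 63, Σwᵢ·1 = 11, Σwᵢ·h·P = 1798, Σwᵢ·P = 207.)
Determinant 555·11 − 63² = 2136.
α = (1798·11 − 63·207)/2136 = 6737/2136; β = (555·207 − 63·1798)/2136 = 537/712.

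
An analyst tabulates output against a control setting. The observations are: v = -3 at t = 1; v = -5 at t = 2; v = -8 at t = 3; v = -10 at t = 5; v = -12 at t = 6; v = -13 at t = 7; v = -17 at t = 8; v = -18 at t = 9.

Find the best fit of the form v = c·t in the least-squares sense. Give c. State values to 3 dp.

c = -2.037

Normal-equation sums: Σt·t = 269.
And Σt·v = -548.
So MᵀM·[c]ᵀ = Mᵀv: [[269]]·[c]ᵀ = [-548]ᵀ.
c = (-548)/269 = -2.03717.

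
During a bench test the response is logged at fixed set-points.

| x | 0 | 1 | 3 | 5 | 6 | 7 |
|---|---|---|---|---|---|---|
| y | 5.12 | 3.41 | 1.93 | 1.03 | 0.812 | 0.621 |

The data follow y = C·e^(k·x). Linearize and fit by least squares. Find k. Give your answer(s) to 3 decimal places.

Let Y = ln y. Fitting Y = k·x + ln C by least squares:
Σx = 22.0000, Σ(x)² = 120.0000, Σln y = 2.8623, Σx·ln y = -1.2374.
Equations: 120.0000·k + 22.0000·ln C = -1.2374;  22.0000·k + 6·ln C = 2.8623.
Δ = 120.0000·6 − (22.0000)² = 236.0000; k = (-1.2374·6 − 22.0000·2.8623)/236.0000 = -0.29828, ln C = (120.0000·2.8623 − 22.0000·-1.2374)/236.0000 = 1.57074.

k = -0.298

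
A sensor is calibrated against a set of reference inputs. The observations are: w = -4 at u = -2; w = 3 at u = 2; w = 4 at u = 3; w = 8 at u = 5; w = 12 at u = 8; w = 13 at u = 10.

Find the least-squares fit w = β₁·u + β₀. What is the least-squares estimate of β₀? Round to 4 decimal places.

β₀ = -0.3143

Compute the Gram sums: Σu·u = 206, Σu = 26, Σ1 = 6.
Moment sums: Σu·w = 292, Σw = 36.
Normal equations: [[206, 26]; [26, 6]]·[β₁, β₀]ᵀ = [292, 36]ᵀ.
Determinant 206·6 − 26² = 560.
β₁ = (292·6 − 26·36)/560 = 51/35; β₀ = (206·36 − 26·292)/560 = -11/35.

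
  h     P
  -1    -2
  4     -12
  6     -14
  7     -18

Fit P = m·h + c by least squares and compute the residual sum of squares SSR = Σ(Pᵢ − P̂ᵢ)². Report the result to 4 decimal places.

SSR = 2.5789

Normal-equation sums: Σh·h = 102, Σh = 16, Σ1 = 4.
Right-hand side: Σh·P = -256, ΣP = -46.
Normal equations: [[102, 16]; [16, 4]]·[m, c]ᵀ = [-256, -46]ᵀ.
Eliminating c: 4·(row 1) − 16·(row 2) gives 152·m = 4·(-256) − 16·(-46) = -288, so m = -36/19.
Then c = ((-46) − 16·(-36/19))/4 = -149/38.
Residuals: 1/38, -1/2, 49/38, -31/38; SSR = 49/19.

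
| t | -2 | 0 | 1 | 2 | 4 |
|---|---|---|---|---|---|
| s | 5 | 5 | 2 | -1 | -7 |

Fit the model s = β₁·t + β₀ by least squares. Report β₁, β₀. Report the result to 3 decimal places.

The normal equations are: 25·β₁ + 5·β₀ = -38;  5·β₁ + 5·β₀ = 4.
Eliminating β₀: 5·(row 1) − 5·(row 2) gives 100·β₁ = 5·(-38) − 5·4 = -210, so β₁ = -21/10.
Then β₀ = (4 − 5·(-21/10))/5 = 29/10.

β₁ = -2.100, β₀ = 2.900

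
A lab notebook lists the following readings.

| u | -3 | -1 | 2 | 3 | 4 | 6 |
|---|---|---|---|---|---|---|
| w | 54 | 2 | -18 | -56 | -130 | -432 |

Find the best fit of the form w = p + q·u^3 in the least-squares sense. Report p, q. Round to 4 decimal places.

p = -1.1104, q = -1.9977

The normal system MᵀM·[p, q]ᵀ = Mᵀw is [[6, 287]; [287, 52275]]·[p, q]ᵀ = [-580, -104748]ᵀ.
Determinant 6·52275 − 287² = 231281.
p = ((-580)·52275 − 287·(-104748))/231281 = -6264/5641; q = (6·(-104748) − 287·(-580))/231281 = -462028/231281.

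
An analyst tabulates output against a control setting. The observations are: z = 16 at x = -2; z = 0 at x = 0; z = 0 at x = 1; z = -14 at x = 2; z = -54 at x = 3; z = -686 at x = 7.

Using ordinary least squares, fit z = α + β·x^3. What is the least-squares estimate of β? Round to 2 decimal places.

From the data, Σ1 = 6, Σx^3 = 371, Σx^3·x^3 = 118507.
For Aᵀz: Σz = -738, Σx^3·z = -236996.
So AᵀA·[α, β]ᵀ = Aᵀz: [[6, 371]; [371, 118507]]·[α, β]ᵀ = [-738, -236996]ᵀ.
det = 6·118507 − 371² = 573401.
α = ((-738)·118507 − 371·(-236996))/573401 = 467350/573401; β = (6·(-236996) − 371·(-738))/573401 = -1148178/573401.

β = -2.00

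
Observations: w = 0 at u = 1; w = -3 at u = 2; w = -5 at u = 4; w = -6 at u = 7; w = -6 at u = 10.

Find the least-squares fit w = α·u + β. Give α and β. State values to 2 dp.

α = -0.58, β = -1.20

The normal system AᵀA·[α, β]ᵀ = Aᵀw is [[170, 24]; [24, 5]]·[α, β]ᵀ = [-128, -20]ᵀ.
det = 170·5 − 24² = 274.
α = ((-128)·5 − 24·(-20))/274 = -80/137; β = (170·(-20) − 24·(-128))/274 = -164/137.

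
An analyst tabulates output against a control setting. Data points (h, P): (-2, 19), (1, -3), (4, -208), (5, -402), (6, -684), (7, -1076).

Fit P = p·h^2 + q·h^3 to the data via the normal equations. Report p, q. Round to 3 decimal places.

The normal equations are: 4595·p + 28701·q = -90653;  28701·p + 184091·q = -580529.
(Σh^2·h^2 = 4595, Σh^2·h^3 = 28701, Σh^3·h^3 = 184091, Σh^2·P = -90653, Σh^3·P = -580529.)
Determinant 4595·184091 − 28701² = 22150744.
p = ((-90653)·184091 − 28701·(-580529))/22150744 = -13319297/11075372; q = (4595·(-580529) − 28701·(-90653))/22150744 = -32849501/11075372.

p = -1.203, q = -2.966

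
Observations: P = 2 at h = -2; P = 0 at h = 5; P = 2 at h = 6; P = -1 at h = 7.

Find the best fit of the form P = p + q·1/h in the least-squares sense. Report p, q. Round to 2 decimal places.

MᵀM·[p, q]ᵀ = MᵀP reads: 4·p + (1/105)·q = 3;  (1/105)·p + (7457/22050)·q = -17/21.
(Σ1 = 4, Σ1/h = 1/105, Σ1/h·1/h = 7457/22050, ΣP = 3, Σ1/h·P = -17/21.)
Eliminating q: (7457/22050)·(row 1) − (1/105)·(row 2) gives (1657/1225)·p = (7457/22050)·3 − (1/105)·(-17/21) = 22541/22050, so p = 22541/29826.
Then q = ((-17/21) − (1/105)·(22541/29826))/(7457/22050) = -12005/4971.

p = 0.76, q = -2.42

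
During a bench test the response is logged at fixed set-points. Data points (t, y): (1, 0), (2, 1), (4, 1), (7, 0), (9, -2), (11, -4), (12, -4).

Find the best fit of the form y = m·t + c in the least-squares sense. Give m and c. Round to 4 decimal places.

m = -0.4523, c = 1.8291

Sums needed: Σt·t = 416, Σt = 46, Σ1 = 7.
And Σt·y = -104, Σy = -8.
Δ = 416·7 − 46² = 796.
m = ((-104)·7 − 46·(-8))/796 = -90/199; c = (416·(-8) − 46·(-104))/796 = 364/199.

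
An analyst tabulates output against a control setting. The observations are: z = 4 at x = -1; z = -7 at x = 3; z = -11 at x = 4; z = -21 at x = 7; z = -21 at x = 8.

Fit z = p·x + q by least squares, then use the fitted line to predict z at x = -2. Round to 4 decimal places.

ẑ = 6.9606

Normal-equation sums: Σx·x = 139, Σx = 21, Σ1 = 5.
Moment sums: Σx·z = -384, Σz = -56.
So MᵀM·[p, q]ᵀ = Mᵀz: [[139, 21]; [21, 5]]·[p, q]ᵀ = [-384, -56]ᵀ.
Eliminating q: 5·(row 1) − 21·(row 2) gives 254·p = 5·(-384) − 21·(-56) = -744, so p = -372/127.
Then q = ((-56) − 21·(-372/127))/5 = 140/127.
At x = -2: ẑ = (-372/127)·(-2) + (140/127)·(1) = 884/127.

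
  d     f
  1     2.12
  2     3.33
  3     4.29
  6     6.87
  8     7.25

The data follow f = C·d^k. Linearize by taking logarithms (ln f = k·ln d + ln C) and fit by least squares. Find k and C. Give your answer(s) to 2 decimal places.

k = 0.61, C = 2.16

With ln fᵢ as the transformed response and ln dᵢ as the regressor:
Σln d = 5.6630, Σ(ln d)² = 9.2219, Σln f = 7.3188, Σln d·ln f = 10.0061.
Equations: 9.2219·k + 5.6630·ln C = 10.0061;  5.6630·k + 5·ln C = 7.3188.
Δ = 9.2219·5 − (5.6630)² = 14.0403; k = (10.0061·5 − 5.6630·7.3188)/14.0403 = 0.61141, ln C = (9.2219·7.3188 − 5.6630·10.0061)/14.0403 = 0.77130, so C = exp(0.77130) = 2.16257.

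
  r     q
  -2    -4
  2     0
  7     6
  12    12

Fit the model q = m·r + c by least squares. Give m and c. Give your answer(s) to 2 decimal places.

The normal equations are: 201·m + 19·c = 194;  19·m + 4·c = 14.
Eliminating c: 4·(row 1) − 19·(row 2) gives 443·m = 4·194 − 19·14 = 510, so m = 510/443.
Then c = (14 − 19·(510/443))/4 = -872/443.

m = 1.15, c = -1.97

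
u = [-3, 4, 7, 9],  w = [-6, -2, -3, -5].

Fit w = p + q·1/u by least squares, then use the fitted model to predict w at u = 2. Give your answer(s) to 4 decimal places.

From the data, Σ1 = 4, Σ1/u = 43/252, Σ1/u·1/u = 13105/63504.
Moment sums: Σw = -16, Σ1/u·w = 65/126.
Normal equations: [[4, 43/252]; [43/252, 13105/63504]]·[p, q]ᵀ = [-16, 65/126]ᵀ.
det = 4·(13105/63504) − (43/252)² = 1873/2352.
p = ((-16)·(13105/63504) − (43/252)·(65/126))/(1873/2352) = -215270/50571; q = (4·(65/126) − (43/252)·(-16))/(1873/2352) = 33824/5619.
At u = 2: ŵ = (-215270/50571)·(1) + (33824/5619)·(1/2) = -63062/50571.

ŵ = -1.2470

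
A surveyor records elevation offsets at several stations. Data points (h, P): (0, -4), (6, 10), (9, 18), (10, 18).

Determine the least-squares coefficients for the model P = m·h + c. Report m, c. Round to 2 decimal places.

m = 2.30, c = -3.85

Entries of XᵀX: Σh·h = 217, Σh = 25, Σ1 = 4.
For XᵀP: Σh·P = 402, ΣP = 42.
XᵀX·[m, c]ᵀ = XᵀP becomes [[217, 25]; [25, 4]]·[m, c]ᵀ = [402, 42]ᵀ.
Δ = 217·4 − 25² = 243.
m = (402·4 − 25·42)/243 = 62/27; c = (217·42 − 25·402)/243 = -104/27.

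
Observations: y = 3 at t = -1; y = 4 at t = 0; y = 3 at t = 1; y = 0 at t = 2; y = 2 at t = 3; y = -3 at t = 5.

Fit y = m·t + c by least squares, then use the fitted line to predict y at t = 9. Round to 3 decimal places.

ŷ = -6.043

From the data, Σt·t = 40, Σt = 10, Σ1 = 6.
Moment sums: Σt·y = -9, Σy = 9.
Normal equations: [[40, 10]; [10, 6]]·[m, c]ᵀ = [-9, 9]ᵀ.
Determinant 40·6 − 10² = 140.
m = ((-9)·6 − 10·9)/140 = -36/35; c = (40·9 − 10·(-9))/140 = 45/14.
At t = 9: ŷ = (-36/35)·(9) + (45/14)·(1) = -423/70.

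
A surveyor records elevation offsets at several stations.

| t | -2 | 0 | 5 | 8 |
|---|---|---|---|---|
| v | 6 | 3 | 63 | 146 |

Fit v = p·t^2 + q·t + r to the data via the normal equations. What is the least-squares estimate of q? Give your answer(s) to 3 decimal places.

q = 2.303

Setting ∂/∂p … = 0 gives: 4737·p + 629·q + 93·r = 10943;  629·p + 93·q + 11·r = 1471;  93·p + 11·q + 4·r = 218.
(Σt^2·t^2 = 4737, Σt^2·t = 629, Σt^2 = 93, Σt·t = 93, Σt = 11, Σ1 = 4, Σt^2·v = 10943, Σt·v = 1471, Σv = 218.)
Solving the 3×3 system (Gaussian elimination) gives p = 3467/1780, q = 4099/1780, r = 513/178.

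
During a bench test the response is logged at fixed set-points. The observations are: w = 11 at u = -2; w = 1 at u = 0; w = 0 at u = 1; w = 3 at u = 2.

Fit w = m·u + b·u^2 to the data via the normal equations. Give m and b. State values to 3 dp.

Sums needed: Σu·u = 9, Σu·u^2 = 1, Σu^2·u^2 = 33.
And Σu·w = -16, Σu^2·w = 56.
det = 9·33 − 1² = 296.
m = ((-16)·33 − 1·56)/296 = -73/37; b = (9·56 − 1·(-16))/296 = 65/37.

m = -1.973, b = 1.757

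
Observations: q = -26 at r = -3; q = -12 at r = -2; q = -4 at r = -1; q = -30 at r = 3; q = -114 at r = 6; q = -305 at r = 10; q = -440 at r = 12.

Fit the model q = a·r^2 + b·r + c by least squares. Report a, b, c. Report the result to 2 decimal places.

a = -2.98, b = -0.70, c = -1.46

Compute the Gram sums: Σr^2·r^2 = 32211, Σr^2·r = 2935, Σr^2 = 303, Σr·r = 303, Σr = 25, Σ1 = 7.
And Σr^2·q = -98520, Σr·q = -8998, Σq = -931.
Solving the 3×3 system (Gaussian elimination) gives a = -6759903/2267602, b = -1586097/2267602, c = -1659602/1133801.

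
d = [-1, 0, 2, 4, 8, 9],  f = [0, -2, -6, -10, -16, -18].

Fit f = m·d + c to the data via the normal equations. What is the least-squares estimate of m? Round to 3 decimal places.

Forming AᵀA = [[166, 22]; [22, 6]] and Aᵀf = [-342, -52]ᵀ gives AᵀA·[m, c]ᵀ = Aᵀf.
det = 166·6 − 22² = 512.
m = ((-342)·6 − 22·(-52))/512 = -227/128; c = (166·(-52) − 22·(-342))/512 = -277/128.

m = -1.773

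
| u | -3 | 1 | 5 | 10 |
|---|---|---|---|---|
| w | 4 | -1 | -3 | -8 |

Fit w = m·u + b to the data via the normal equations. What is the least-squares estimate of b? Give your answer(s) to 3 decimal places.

b = 0.873

XᵀX·[m, b]ᵀ = Xᵀw reads: 135·m + 13·b = -108;  13·m + 4·b = -8.
(Σu·u = 135, Σu = 13, Σ1 = 4, Σu·w = -108, Σw = -8.)
Δ = 135·4 − 13² = 371.
m = ((-108)·4 − 13·(-8))/371 = -328/371; b = (135·(-8) − 13·(-108))/371 = 324/371.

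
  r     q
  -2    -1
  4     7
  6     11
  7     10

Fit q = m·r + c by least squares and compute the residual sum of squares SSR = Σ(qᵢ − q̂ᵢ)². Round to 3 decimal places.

SSR = 2.749

With design matrix A, AᵀA = [[105, 15]; [15, 4]] and Aᵀq = [166, 27]ᵀ.
det = 105·4 − 15² = 195.
m = (166·4 − 15·27)/195 = 259/195; c = (105·27 − 15·166)/195 = 23/13.
Residuals: -22/195, -16/195, 82/65, -16/15; SSR = 536/195.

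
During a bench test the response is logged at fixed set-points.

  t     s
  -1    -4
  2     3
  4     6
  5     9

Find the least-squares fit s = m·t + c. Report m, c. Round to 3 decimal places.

m = 2.095, c = -1.738

The normal system XᵀX·[m, c]ᵀ = Xᵀs is [[46, 10]; [10, 4]]·[m, c]ᵀ = [79, 14]ᵀ.
Δ = 46·4 − 10² = 84.
m = (79·4 − 10·14)/84 = 44/21; c = (46·14 − 10·79)/84 = -73/42.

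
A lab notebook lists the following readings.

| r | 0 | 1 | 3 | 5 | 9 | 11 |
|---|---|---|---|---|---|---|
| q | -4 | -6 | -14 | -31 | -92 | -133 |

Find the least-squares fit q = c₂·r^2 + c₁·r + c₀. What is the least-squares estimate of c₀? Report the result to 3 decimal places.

The normal system MᵀM·[c₂, c₁, c₀]ᵀ = Mᵀq is [[21909, 2213, 237]; [2213, 237, 29]; [237, 29, 6]]·[c₂, c₁, c₀]ᵀ = [-24452, -2494, -280]ᵀ.
Solving the 3×3 system (Gaussian elimination) gives c₂ = -3083/2940, c₁ = -43/196, c₀ = -3076/735.

c₀ = -4.185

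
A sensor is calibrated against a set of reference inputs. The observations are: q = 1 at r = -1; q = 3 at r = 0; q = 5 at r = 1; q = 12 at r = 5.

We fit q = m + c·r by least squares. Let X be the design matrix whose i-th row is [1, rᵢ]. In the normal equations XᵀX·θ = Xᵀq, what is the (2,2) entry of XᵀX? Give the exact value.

27

Row 2 ↔ basis r, column 2 ↔ basis r, so (XᵀX)_{2,2} = Σᵢ (r)·(r) = (-1)·(-1) + (0)·(0) + (1)·(1) + (5)·(5) = 27.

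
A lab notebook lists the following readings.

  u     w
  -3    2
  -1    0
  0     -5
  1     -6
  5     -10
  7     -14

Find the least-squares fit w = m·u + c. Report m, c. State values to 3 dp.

m = -1.545, c = -3.182

The normal system XᵀX·[m, c]ᵀ = Xᵀw is [[85, 9]; [9, 6]]·[m, c]ᵀ = [-160, -33]ᵀ.
Eliminating c: 6·(row 1) − 9·(row 2) gives 429·m = 6·(-160) − 9·(-33) = -663, so m = -17/11.
Then c = ((-33) − 9·(-17/11))/6 = -35/11.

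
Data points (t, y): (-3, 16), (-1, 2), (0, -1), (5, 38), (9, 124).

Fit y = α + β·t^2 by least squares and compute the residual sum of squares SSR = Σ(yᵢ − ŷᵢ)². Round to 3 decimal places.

SSR = 5.748

AᵀA·[α, β]ᵀ = Aᵀy reads: 5·α + 116·β = 179;  116·α + 7268·β = 11140.
det = 5·7268 − 116² = 22884.
α = (179·7268 − 116·11140)/22884 = 2183/5721; β = (5·11140 − 116·179)/22884 = 8734/5721.
Residuals: 10747/5721, 175/1907, -7904/5721, -1045/1907, -233/5721; SSR = 32884/5721.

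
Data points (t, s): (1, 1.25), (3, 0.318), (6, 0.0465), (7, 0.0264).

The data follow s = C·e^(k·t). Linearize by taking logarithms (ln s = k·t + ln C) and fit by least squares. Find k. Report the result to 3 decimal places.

k = -0.644

Taking logs, ln s = k·t + ln C, so regress ln s on t.
Σt = 17.0000, Σ(t)² = 95.0000, Σln s = -7.6253, Σt·ln s = -47.0645.
Equations: 95.0000·k + 17.0000·ln C = -47.0645;  17.0000·k + 4·ln C = -7.6253.
Slope k = (n·Σt·ln s − Σt·Σln s)/(n·Σ(t)² − (Σt)²) = (4·-47.0645 − 17.0000·-7.6253)/91.0000 = -0.64427; ln C = (Σln s − k·Σt)/n = 0.83184.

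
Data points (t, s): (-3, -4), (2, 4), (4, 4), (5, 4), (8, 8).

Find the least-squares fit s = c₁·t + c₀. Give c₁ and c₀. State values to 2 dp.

From the data, Σt·t = 118, Σt = 16, Σ1 = 5.
And Σt·s = 120, Σs = 16.
XᵀX·[c₁, c₀]ᵀ = Xᵀs becomes [[118, 16]; [16, 5]]·[c₁, c₀]ᵀ = [120, 16]ᵀ.
Eliminating c₀: 5·(row 1) − 16·(row 2) gives 334·c₁ = 5·120 − 16·16 = 344, so c₁ = 172/167.
Then c₀ = (16 − 16·(172/167))/5 = -16/167.

c₁ = 1.03, c₀ = -0.10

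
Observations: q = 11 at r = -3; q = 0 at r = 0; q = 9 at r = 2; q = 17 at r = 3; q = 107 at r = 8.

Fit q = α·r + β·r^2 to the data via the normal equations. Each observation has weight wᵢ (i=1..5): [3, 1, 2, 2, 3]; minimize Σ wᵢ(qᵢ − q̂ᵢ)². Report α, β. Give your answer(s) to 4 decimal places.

The normal system AᵀWA·[α, β]ᵀ = AᵀWq is [[245, 1525]; [1525, 12725]]·[α, β]ᵀ = [2607, 21219]ᵀ.
det = 245·12725 − 1525² = 792000.
α = (2607·12725 − 1525·21219)/792000 = 247/240; β = (245·21219 − 1525·2607)/792000 = 1853/1200.

α = 1.0292, β = 1.5442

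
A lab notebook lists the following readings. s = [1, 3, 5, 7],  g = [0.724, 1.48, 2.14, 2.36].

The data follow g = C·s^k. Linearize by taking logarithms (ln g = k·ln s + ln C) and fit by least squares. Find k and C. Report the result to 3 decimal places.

Linearized form: ln g = k·ln s + ln C. From the 4 transformed points,
AᵀA = [[7.5838, 4.6540]; [4.6540, 4]], rhs = [3.3261, 1.6885]ᵀ  (here Σln s = 4.6540, Σ(ln s)² = 7.5838, Σln g = 1.6885, Σln s·ln g = 3.3261).
Solving (det = 8.6759): k = 0.62769, ln C = -0.30818, so C = exp(-0.30818) = 0.73479.

k = 0.628, C = 0.735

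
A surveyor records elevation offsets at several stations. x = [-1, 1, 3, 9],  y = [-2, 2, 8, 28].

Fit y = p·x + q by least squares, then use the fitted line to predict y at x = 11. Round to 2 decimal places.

The normal system MᵀM·[p, q]ᵀ = Mᵀy is [[92, 12]; [12, 4]]·[p, q]ᵀ = [280, 36]ᵀ.
det = 92·4 − 12² = 224.
p = (280·4 − 12·36)/224 = 43/14; q = (92·36 − 12·280)/224 = -3/14.
At x = 11: ŷ = (43/14)·(11) + (-3/14)·(1) = 235/7.

ŷ = 33.57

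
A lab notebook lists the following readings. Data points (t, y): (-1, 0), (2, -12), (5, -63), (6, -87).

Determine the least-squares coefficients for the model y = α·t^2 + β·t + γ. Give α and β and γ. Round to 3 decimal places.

α = -2.091, β = -2.045, γ = 0.136

With design matrix A, AᵀA = [[1938, 348, 66]; [348, 66, 12]; [66, 12, 4]] and Aᵀy = [-4755, -861, -162]ᵀ.
Solving the 3×3 system (Gaussian elimination) gives α = -23/11, β = -45/22, γ = 3/22.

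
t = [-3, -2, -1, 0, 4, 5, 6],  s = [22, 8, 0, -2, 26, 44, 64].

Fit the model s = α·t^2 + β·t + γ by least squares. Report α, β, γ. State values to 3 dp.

α = 2.115, β = -1.452, γ = -2.490

Entries of XᵀX: Σt^2·t^2 = 2275, Σt^2·t = 369, Σt^2 = 91, Σt·t = 91, Σt = 9, Σ1 = 7.
Right-hand side: Σt^2·s = 4050, Σt·s = 626, Σs = 162.
Normal equations: [[2275, 369, 91]; [369, 91, 9]; [91, 9, 7]]·[α, β, γ]ᵀ = [4050, 626, 162]ᵀ.
Inverting the 3×3 Gram matrix, [α, β, γ]ᵀ = [7167/3388, -703/484, -2109/847]ᵀ.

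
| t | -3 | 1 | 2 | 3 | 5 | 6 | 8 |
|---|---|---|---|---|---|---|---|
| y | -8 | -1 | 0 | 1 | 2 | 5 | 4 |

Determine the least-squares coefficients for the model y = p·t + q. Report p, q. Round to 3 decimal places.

From the data, Σt·t = 148, Σt = 22, Σ1 = 7.
And Σt·y = 98, Σy = 3.
XᵀX·[p, q]ᵀ = Xᵀy becomes [[148, 22]; [22, 7]]·[p, q]ᵀ = [98, 3]ᵀ.
Δ = 148·7 − 22² = 552.
p = (98·7 − 22·3)/552 = 155/138; q = (148·3 − 22·98)/552 = -214/69.

p = 1.123, q = -3.101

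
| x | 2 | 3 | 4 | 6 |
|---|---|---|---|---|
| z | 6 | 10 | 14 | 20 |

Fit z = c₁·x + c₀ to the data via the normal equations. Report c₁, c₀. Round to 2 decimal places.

c₁ = 3.49, c₀ = -0.57

The normal equations are: 65·c₁ + 15·c₀ = 218;  15·c₁ + 4·c₀ = 50.
(Σx·x = 65, Σx = 15, Σ1 = 4, Σx·z = 218, Σz = 50.)
Determinant 65·4 − 15² = 35.
c₁ = (218·4 − 15·50)/35 = 122/35; c₀ = (65·50 − 15·218)/35 = -4/7.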